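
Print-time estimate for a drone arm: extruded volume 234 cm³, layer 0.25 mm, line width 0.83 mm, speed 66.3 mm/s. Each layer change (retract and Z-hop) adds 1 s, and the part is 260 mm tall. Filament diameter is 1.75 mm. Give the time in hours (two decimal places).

5.01 hours

Extrusion cross-section: 0.25 × 0.83 → 0.2075 mm².
Toolpath length = 234 cm³ / 0.2075 mm² = 234000 / 0.2075 = 1127710.8 mm.
Extrusion time = 1127710.8 / 66.3 = 17009.2 s.
Layer count = ceil(260 / 0.25) = 1040.
Z-hop total = 1040 × 1 = 1040 s.
Total = 17009.2 + 1040 = 18049.2 s = 5.01 hours.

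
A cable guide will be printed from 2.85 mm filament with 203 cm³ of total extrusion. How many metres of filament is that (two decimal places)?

31.82 m

A = π r² = π × 1.425² = 6.3794 mm².
L = 203000 mm³ / 6.3794 mm² = 31821.17 mm, i.e. 31.82 m.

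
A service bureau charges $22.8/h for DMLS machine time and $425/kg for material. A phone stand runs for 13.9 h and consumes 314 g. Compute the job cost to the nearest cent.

Machine cost: 22.8 × 13.9 → $316.92.
Material charge = 425 × 314/1000, so $133.45.
Job cost: 316.92 + 133.45 = $450.37.

$450.37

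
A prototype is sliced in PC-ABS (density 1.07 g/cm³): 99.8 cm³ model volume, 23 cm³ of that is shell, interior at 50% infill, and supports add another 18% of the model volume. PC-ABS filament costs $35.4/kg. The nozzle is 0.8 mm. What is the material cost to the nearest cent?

$3.01

Infill region = 99.8 − 23 = 76.8 cm³.
Infill deposited: 0.50 × 76.8 → 38.4 cm³.
Support = 0.18 × 99.8 = 17.964 cm³.
Total printed volume = 23 + 38.4 + 17.964 = 79.364 cm³.
Mass = 79.364 × 1.07 = 84.91948 g.
Cost = 84.91948 g / 1000 × $35.4/kg = $3.01.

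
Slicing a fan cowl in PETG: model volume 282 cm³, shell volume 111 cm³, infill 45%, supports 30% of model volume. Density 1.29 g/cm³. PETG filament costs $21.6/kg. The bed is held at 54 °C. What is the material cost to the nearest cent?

$7.59

Volume inside the shell: 282 − 111 → 171 cm³.
Infill volume = 0.45 × 171 = 76.95 cm³.
Support = 0.30 × 282 = 84.6 cm³.
Total printed volume = 111 + 76.95 + 84.6, so 272.55 cm³.
Mass: 272.55 × 1.29 → 351.5895 g.
At $21.6/kg: 351.5895/1000 × 21.6 = $7.59.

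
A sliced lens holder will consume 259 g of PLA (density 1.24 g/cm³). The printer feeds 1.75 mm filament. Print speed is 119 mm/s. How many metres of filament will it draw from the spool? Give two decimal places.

Extruded volume: 259/1.24 = 208.871 cm³ (208871 mm³).
Filament cross-section = π × (1.75/2)² = 2.4053 mm².
Length = 208871 / 2.4053 = 86837.82 mm = 86.84 m.

86.84 m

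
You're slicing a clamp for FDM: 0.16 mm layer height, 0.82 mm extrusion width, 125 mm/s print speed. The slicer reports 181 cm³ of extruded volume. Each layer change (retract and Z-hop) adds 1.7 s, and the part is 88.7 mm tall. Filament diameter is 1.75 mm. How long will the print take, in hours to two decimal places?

Line area: 0.16 × 0.82 → 0.1312 mm².
Path length: 181000 mm³ / 0.1312 mm² → 1379573.2 mm.
Print-move time: 1379573.2 / 125 → 11036.6 s.
Layers = ⌈88.7/0.16⌉ = 555.
Non-print overhead = 555 × 1.7 = 943.5 s.
Total = 11036.6 + 943.5 = 11980.1 s = 3.33 hours.

3.33 hours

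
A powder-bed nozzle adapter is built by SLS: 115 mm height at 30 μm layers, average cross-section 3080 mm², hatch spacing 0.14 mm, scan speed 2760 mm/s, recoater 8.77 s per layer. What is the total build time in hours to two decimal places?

17.83 hours

Layers = ⌈115/0.03⌉ = 3834.
Hatch length per layer = 3080 / 0.14 = 22000 mm.
Per-layer scan time = 22000 / 2760 = 7.971 s.
Layer cycle: 7.971 + 8.77 → 16.741 s.
3834 layers × 16.741 s/layer = 64184.994 s, i.e. 17.83 hours.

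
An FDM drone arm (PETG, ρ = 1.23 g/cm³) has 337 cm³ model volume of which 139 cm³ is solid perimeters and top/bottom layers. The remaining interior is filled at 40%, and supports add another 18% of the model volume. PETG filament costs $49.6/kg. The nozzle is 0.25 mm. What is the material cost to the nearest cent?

Interior volume = 337 − 139, so 198 cm³.
Deposited infill: 0.40 × 198 → 79.2 cm³.
Support: 0.18 × 337 → 60.66 cm³.
Total extruded: 139 + 79.2 + 60.66 → 278.86 cm³.
Mass: 278.86 × 1.23 → 342.9978 g.
At $49.6/kg: 342.9978/1000 × 49.6 = $17.01.

$17.01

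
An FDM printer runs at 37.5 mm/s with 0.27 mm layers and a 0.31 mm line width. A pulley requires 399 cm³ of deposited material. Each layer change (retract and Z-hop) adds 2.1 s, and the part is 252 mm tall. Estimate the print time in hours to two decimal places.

Line area: 0.27 × 0.31 → 0.0837 mm².
Path length: 399000 mm³ / 0.0837 mm² → 4767025.1 mm.
Print-move time: 4767025.1 / 37.5 → 127120.7 s.
Layer count = ceil(252 / 0.27) = 934.
Layer-change overhead = 934 × 2.1 = 1961.4 s.
Total = 127120.7 + 1961.4 = 129082.1 s = 35.86 hours.

35.86 hours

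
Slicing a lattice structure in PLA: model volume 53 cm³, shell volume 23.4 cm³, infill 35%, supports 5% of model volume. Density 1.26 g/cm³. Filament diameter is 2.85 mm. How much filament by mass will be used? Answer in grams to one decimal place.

Volume inside the shell: 53 − 23.4 → 29.6 cm³.
Infill volume = 0.35 × 29.6 = 10.36 cm³.
Support = 0.05 × 53 = 2.65 cm³.
Total printed volume = 23.4 + 10.36 + 2.65, so 36.41 cm³.
Mass: 36.41 × 1.26 → 45.8766 g.

45.9 g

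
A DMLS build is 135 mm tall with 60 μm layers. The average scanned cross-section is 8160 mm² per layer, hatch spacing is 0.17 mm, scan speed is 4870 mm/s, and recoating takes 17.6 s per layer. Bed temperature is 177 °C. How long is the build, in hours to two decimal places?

Number of layers: 135 / 0.06 → 2250 (rounded up).
Scan path per layer = 8160 / 0.17 = 48000 mm.
Per-layer scan time: 48000 / 4870 → 9.8563 s.
Per-layer time = 9.8563 + 17.6 = 27.4563 s.
Total: 2250 × 27.4563 s = 61776.675 s → 17.16 hours.

17.16 hours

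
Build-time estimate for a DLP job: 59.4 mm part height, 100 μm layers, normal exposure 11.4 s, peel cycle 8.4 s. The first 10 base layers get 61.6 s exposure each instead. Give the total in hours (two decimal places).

Layers = ⌈59.4/0.1⌉ = 594.
Burn-in layers = 10 × (61.6 + 8.4) = 700 s.
Normal layers = 584 × (11.4 + 8.4) = 11563.2 s.
Total = 700 + 11563.2 = 12263.2 s = 3.41 hours.

3.41 hours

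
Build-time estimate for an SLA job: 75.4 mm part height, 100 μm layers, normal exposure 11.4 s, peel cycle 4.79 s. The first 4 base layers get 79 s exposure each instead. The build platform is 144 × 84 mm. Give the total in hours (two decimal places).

Layer count = ceil(75.4 / 0.1) = 754.
Burn-in layers = 4 × (79 + 4.79) = 335.16 s.
Normal layers = 750 × (11.4 + 4.79) = 12142.5 s.
Total = 335.16 + 12142.5 = 12477.66 s = 3.47 hours.

3.47 hours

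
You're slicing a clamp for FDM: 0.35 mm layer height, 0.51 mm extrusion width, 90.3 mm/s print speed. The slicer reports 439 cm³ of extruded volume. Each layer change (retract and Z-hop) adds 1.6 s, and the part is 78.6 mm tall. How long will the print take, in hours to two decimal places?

7.67 hours

Extrusion cross-section = 0.35 × 0.51 = 0.1785 mm².
Path length: 439000 mm³ / 0.1785 mm² → 2459383.8 mm.
Time extruding = 2459383.8 / 90.3 = 27235.7 s.
Number of layers: 78.6 / 0.35 → 225 (rounded up).
Layer-change overhead: 225 × 1.6 → 360 s.
Altogether 27235.7 + 360 = 27595.7 s, i.e. 7.67 hours.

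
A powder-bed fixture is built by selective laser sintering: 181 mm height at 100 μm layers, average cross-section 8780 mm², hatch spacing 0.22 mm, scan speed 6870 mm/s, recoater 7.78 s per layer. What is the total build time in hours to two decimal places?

6.83 hours

Number of layers: 181 / 0.1 → 1810 (rounded up).
Per-layer scan distance = 8780 / 0.22 = 39909.1 mm.
Laser time per layer: 39909.1 / 6870 → 5.8092 s.
Time per layer = 5.8092 + 7.78 = 13.5892 s.
Build time = 1810 × 13.5892 = 24596.452 s = 6.83 hours.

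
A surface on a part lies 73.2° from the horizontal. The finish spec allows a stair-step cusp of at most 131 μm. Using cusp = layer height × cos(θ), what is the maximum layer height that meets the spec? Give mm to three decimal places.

0.453 mm

t = h_c / cos θ = 0.131 / 0.2890 = 0.453 mm.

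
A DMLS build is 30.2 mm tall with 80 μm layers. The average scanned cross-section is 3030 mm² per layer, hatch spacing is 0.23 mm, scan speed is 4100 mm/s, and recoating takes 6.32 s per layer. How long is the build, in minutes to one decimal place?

Layers = ⌈30.2/0.08⌉ = 378.
Scan path per layer = 3030 / 0.23 = 13173.9 mm.
Per-layer scan time: 13173.9 / 4100 → 3.2131 s.
Layer cycle = 3.2131 + 6.32 = 9.5331 s.
378 layers × 9.5331 s/layer = 3603.5118 s, i.e. 60.1 minutes.

60.1 minutes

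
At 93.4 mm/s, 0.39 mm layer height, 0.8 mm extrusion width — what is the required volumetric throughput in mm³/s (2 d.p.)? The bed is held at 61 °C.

Extrusion cross-section: 0.39 × 0.8 → 0.312 mm².
Q = v·A = 93.4 × 0.312 = 29.14 mm³/s.

29.14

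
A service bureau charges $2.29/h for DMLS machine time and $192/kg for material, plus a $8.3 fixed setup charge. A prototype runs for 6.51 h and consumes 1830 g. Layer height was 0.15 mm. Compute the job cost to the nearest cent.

Machine-time cost: 2.29 × 6.51 → $14.9079.
Material cost: 192 × 1830/1000 → $351.36.
Adding setup: 14.9079 + 351.36 + 8.3 → 374.5679 ≈ $374.57.

$374.57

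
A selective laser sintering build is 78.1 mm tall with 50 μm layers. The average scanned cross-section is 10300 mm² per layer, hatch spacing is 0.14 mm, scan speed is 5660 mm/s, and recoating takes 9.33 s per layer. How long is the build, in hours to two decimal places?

Layer count = ceil(78.1 / 0.05) = 1562.
Hatch length per layer = 10300 / 0.14 = 73571.4 mm.
Laser time per layer: 73571.4 / 5660 → 12.9985 s.
Time per layer = 12.9985 + 9.33, so 22.3285 s.
Total: 1562 × 22.3285 s = 34877.117 s → 9.69 hours.

9.69 hours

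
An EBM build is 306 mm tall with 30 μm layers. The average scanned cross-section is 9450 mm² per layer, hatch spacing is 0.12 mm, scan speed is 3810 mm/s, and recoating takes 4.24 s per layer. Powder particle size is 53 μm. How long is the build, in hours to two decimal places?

70.58 hours

Layers = ⌈306/0.03⌉ = 10200.
Scan path per layer = 9450 / 0.12 = 78750 mm.
Per-layer scan time = 78750 / 3810, so 20.6693 s.
Time per layer = 20.6693 + 4.24 = 24.9093 s.
Build time = 10200 × 24.9093 = 254074.86 s = 70.58 hours.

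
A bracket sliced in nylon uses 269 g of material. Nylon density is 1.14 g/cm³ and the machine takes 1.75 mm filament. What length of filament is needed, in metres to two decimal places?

Extruded volume: 269/1.14 = 235.9649 cm³ (235964.9 mm³).
Cross-section of 1.75 mm filament: π·(1.75/2)² = 2.4053 mm².
L = V/A = 235964.9/2.4053 = 98102.07 mm → 98.10 m.

98.10 m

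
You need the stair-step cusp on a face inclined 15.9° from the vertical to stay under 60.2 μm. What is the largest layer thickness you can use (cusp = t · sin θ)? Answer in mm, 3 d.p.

0.220 mm

t = h_c / sin θ = 0.0602 / 0.2740 = 0.220 mm.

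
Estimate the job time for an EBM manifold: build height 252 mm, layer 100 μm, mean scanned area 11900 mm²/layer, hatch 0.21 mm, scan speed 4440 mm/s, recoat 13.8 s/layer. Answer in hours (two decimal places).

18.59 hours

Layer count = ceil(252 / 0.1) = 2520.
Hatch length per layer = 11900 / 0.21 = 56666.7 mm.
Per-layer scan time: 56666.7 / 4440 → 12.7628 s.
Layer cycle: 12.7628 + 13.8 → 26.5628 s.
Total: 2520 × 26.5628 s = 66938.256 s → 18.59 hours.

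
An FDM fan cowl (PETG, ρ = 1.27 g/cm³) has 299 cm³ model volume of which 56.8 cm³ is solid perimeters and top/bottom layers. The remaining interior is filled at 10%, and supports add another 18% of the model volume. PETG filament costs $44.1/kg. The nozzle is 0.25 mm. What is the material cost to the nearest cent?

$7.55

Volume inside the shell = 299 − 56.8 = 242.2 cm³.
Deposited infill = 0.10 × 242.2 = 24.22 cm³.
Support = 0.18 × 299, so 53.82 cm³.
Total printed volume = 56.8 + 24.22 + 53.82, so 134.84 cm³.
Mass: 134.84 × 1.27 → 171.2468 g.
Cost = 171.2468 g / 1000 × $44.1/kg = $7.55.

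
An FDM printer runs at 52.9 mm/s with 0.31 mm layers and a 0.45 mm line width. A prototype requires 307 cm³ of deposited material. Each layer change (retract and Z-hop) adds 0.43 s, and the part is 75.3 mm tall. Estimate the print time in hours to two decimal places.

Extrusion cross-section = 0.31 × 0.45 = 0.1395 mm².
Total extruded path = 307000/0.1395 = 2200716.8 mm.
Print-move time = 2200716.8 / 52.9 = 41601.5 s.
Number of layers: 75.3 / 0.31 → 243 (rounded up).
Layer-change overhead: 243 × 0.43 → 104.49 s.
Total = 41601.5 + 104.49 = 41705.99 s = 11.58 hours.

11.58 hours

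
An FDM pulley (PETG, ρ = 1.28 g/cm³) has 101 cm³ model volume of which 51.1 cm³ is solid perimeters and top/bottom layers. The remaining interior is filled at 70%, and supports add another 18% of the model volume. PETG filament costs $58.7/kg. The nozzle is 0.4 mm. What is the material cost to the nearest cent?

$7.83

Volume inside the shell = 101 − 51.1 = 49.9 cm³.
Infill volume = 0.70 × 49.9, so 34.93 cm³.
Support = 0.18 × 101 = 18.18 cm³.
Deposited volume: 51.1 + 34.93 + 18.18 → 104.21 cm³.
Mass: 104.21 × 1.28 → 133.3888 g.
At $58.7/kg: 133.3888/1000 × 58.7 = $7.83.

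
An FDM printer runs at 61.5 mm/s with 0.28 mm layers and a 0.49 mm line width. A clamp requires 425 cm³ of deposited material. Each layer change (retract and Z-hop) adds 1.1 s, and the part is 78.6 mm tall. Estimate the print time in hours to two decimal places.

14.08 hours

Bead cross-section = 0.28 × 0.49 = 0.1372 mm².
Toolpath length = 425 cm³ / 0.1372 mm² = 425000 / 0.1372 = 3097667.6 mm.
Time extruding: 3097667.6 / 61.5 → 50368.6 s.
Layers = ⌈78.6/0.28⌉ = 281.
Z-hop total = 281 × 1.1 = 309.1 s.
Total = 50368.6 + 309.1 = 50677.7 s = 14.08 hours.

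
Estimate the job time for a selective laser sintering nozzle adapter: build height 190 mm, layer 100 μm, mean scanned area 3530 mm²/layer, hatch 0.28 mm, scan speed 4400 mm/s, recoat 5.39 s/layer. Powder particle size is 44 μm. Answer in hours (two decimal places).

Layer count = ceil(190 / 0.1) = 1900.
Hatch length per layer: 3530 / 0.28 → 12607.1 mm.
Scan time per layer: 12607.1 / 4400 → 2.8653 s.
Time per layer = 2.8653 + 5.39 = 8.2553 s.
1900 layers × 8.2553 s/layer = 15685.07 s, i.e. 4.36 hours.

4.36 hours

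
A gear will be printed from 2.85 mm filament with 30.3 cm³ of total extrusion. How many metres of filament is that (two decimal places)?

4.75 m

Cross-section of 2.85 mm filament: π·(2.85/2)² = 6.3794 mm².
Length = 30.3 cm³ / 6.3794 mm² = 30300 / 6.3794 = 4749.66 mm = 4.75 m.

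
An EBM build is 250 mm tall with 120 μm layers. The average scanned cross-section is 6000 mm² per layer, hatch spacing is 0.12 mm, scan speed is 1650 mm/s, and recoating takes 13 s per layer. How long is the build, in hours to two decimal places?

25.07 hours

Number of layers: 250 / 0.12 → 2084 (rounded up).
Scan path per layer: 6000 / 0.12 → 50000 mm.
Scan time per layer = 50000 / 1650, so 30.303 s.
Per-layer time = 30.303 + 13 = 43.303 s.
Build time = 2084 × 43.303 = 90243.452 s = 25.07 hours.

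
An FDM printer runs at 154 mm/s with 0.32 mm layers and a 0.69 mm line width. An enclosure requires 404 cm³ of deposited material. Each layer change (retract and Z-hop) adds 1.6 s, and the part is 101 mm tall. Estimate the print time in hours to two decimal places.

3.44 hours

Extrusion cross-section: 0.32 × 0.69 → 0.2208 mm².
Toolpath length = 404 cm³ / 0.2208 mm² = 404000 / 0.2208 = 1829710.1 mm.
Time extruding: 1829710.1 / 154 → 11881.2 s.
Layer count = ceil(101 / 0.32) = 316.
Layer-change overhead: 316 × 1.6 → 505.6 s.
Altogether 11881.2 + 505.6 = 12386.8 s, i.e. 3.44 hours.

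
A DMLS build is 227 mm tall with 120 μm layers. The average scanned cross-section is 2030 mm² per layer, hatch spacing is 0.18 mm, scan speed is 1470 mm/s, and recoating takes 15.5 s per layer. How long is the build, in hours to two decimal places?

Number of layers: 227 / 0.12 → 1892 (rounded up).
Per-layer scan distance = 2030 / 0.18 = 11277.8 mm.
Laser time per layer = 11277.8 / 1470 = 7.672 s.
Per-layer time = 7.672 + 15.5 = 23.172 s.
Total: 1892 × 23.172 s = 43841.424 s → 12.18 hours.

12.18 hours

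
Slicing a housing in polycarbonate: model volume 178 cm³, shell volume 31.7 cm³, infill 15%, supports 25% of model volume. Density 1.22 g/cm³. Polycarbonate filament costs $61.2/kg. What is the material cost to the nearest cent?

Volume inside the shell = 178 − 31.7, so 146.3 cm³.
Deposited infill = 0.15 × 146.3, so 21.945 cm³.
Support = 0.25 × 178, so 44.5 cm³.
Total extruded = 31.7 + 21.945 + 44.5, so 98.145 cm³.
Mass: 98.145 × 1.22 → 119.7369 g.
Cost = 119.7369 g / 1000 × $61.2/kg = $7.33.

$7.33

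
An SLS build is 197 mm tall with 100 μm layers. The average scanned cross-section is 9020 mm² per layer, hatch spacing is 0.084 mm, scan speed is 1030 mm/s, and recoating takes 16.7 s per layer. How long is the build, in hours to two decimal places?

Layers = ⌈197/0.1⌉ = 1970.
Per-layer scan distance = 9020 / 0.084, so 107381 mm.
Scan time per layer: 107381 / 1030 → 104.2534 s.
Layer cycle = 104.2534 + 16.7 = 120.9534 s.
1970 layers × 120.9534 s/layer = 238278.198 s, i.e. 66.19 hours.

66.19 hours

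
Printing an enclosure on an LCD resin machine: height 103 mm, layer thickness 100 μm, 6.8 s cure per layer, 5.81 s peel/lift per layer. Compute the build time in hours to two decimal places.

Layers = ⌈103/0.1⌉ = 1030.
Each layer takes = 6.8 + 5.81, so 12.61 s.
Total = 1030 × 12.61 = 12988.3 s = 3.61 hours.

3.61 hours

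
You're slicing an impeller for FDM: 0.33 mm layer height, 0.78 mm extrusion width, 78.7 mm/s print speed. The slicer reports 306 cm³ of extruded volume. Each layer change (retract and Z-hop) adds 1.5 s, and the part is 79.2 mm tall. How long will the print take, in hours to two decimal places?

Extrusion cross-section = 0.33 × 0.78, so 0.2574 mm².
Total extruded path = 306000/0.2574 = 1188811.2 mm.
Extrusion time = 1188811.2 / 78.7, so 15105.6 s.
Layer count = ceil(79.2 / 0.33) = 240.
Non-print overhead: 240 × 1.5 → 360 s.
Altogether 15105.6 + 360 = 15465.6 s, i.e. 4.30 hours.

4.30 hours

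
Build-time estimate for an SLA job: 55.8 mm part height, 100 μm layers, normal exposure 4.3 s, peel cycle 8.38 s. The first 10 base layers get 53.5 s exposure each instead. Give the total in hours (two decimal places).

2.10 hours

Layers = ⌈55.8/0.1⌉ = 558.
Base layers = 10 × (53.5 + 8.38) = 618.8 s.
Normal layers = 548 × (4.3 + 8.38), so 6948.64 s.
Sum: 618.8 + 6948.64 = 7567.44 s → 2.10 hours.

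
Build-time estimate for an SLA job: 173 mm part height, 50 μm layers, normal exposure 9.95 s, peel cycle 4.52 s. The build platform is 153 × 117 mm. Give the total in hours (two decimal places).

Layer count = ceil(173 / 0.05) = 3460.
Each layer takes = 9.95 + 4.52, so 14.47 s.
Total = 3460 × 14.47 = 50066.2 s = 13.91 hours.

13.91 hours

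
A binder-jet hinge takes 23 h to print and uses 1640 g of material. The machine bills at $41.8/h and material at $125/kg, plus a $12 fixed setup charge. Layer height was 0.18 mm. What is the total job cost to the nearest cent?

$1178.40

Machine cost: 41.8 × 23 → $961.40.
Material charge = 125 × 1640/1000, so $205.00.
Total = 961.40 + 205.00 + 12 = $1178.40.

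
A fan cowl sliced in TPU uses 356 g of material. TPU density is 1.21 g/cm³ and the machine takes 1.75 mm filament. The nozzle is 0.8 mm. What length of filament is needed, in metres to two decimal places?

Extruded volume: 356/1.21 = 294.2149 cm³ (294214.9 mm³).
Filament cross-section = π × (1.75/2)² = 2.4053 mm².
L = V/A = 294214.9/2.4053 = 122319.42 mm → 122.32 m.

122.32 m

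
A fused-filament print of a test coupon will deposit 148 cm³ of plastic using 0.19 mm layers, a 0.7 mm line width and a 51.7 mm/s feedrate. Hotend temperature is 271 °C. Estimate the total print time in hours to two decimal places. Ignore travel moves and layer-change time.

Bead cross-section = 0.19 × 0.7, so 0.133 mm².
Total extruded path = 148000/0.133 = 1112782 mm.
Time extruding = 1112782 / 51.7, so 21523.8 s.
In the requested units: 21523.8 s = 5.98 hours.

5.98 hours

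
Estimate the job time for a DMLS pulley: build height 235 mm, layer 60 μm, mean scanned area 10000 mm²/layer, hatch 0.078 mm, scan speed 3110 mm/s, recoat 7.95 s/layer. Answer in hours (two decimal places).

53.50 hours

Number of layers: 235 / 0.06 → 3917 (rounded up).
Hatch length per layer: 10000 / 0.078 → 128205.1 mm.
Per-layer scan time: 128205.1 / 3110 → 41.2235 s.
Time per layer = 41.2235 + 7.95, so 49.1735 s.
Total: 3917 × 49.1735 s = 192612.5995 s → 53.50 hours.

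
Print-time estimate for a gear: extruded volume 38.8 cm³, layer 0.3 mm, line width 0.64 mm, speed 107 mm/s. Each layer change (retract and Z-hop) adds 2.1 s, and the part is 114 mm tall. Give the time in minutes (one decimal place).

Line area = 0.3 × 0.64, so 0.192 mm².
Path length: 38800 mm³ / 0.192 mm² → 202083.3 mm.
Print-move time = 202083.3 / 107 = 1888.6 s.
Layers = ⌈114/0.3⌉ = 380.
Z-hop total = 380 × 2.1, so 798 s.
Total = 1888.6 + 798 = 2686.6 s = 44.8 minutes.

44.8 minutes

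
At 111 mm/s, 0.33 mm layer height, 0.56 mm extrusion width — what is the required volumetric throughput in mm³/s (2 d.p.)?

20.51

A: 0.33 × 0.56 → 0.1848 mm².
Q = v·A = 111 × 0.1848 = 20.51 mm³/s.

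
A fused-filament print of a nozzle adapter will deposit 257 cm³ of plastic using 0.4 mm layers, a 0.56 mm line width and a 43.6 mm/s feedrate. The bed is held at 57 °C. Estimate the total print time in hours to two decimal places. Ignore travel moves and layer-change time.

Extrusion cross-section = 0.4 × 0.56 = 0.224 mm².
Toolpath length = 257 cm³ / 0.224 mm² = 257000 / 0.224 = 1147321.4 mm.
Extrusion time = 1147321.4 / 43.6 = 26314.7 s.
That's 26314.7 s → 7.31 hours.

7.31 hours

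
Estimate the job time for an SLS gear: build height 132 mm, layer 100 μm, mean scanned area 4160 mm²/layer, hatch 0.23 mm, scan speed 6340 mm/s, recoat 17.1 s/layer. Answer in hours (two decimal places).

7.32 hours

Number of layers: 132 / 0.1 → 1320 (rounded up).
Scan path per layer = 4160 / 0.23, so 18087 mm.
Laser time per layer: 18087 / 6340 → 2.8528 s.
Time per layer = 2.8528 + 17.1, so 19.9528 s.
Build time = 1320 × 19.9528 = 26337.696 s = 7.32 hours.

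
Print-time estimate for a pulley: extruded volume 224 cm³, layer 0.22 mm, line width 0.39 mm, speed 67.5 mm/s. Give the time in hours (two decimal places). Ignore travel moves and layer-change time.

10.74 hours

Extrusion cross-section = 0.22 × 0.39 = 0.0858 mm².
Path length: 224000 mm³ / 0.0858 mm² → 2610722.6 mm.
Print-move time = 2610722.6 / 67.5, so 38677.4 s.
In the requested units: 38677.4 s = 10.74 hours.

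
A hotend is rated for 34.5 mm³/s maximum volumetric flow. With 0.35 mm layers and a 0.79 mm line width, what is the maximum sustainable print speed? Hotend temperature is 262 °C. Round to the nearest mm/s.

125 mm/s

Bead cross-section: 0.35 × 0.79 → 0.2765 mm².
Max speed = 34.5 / 0.2765 = 124.77 ≈ 125 mm/s.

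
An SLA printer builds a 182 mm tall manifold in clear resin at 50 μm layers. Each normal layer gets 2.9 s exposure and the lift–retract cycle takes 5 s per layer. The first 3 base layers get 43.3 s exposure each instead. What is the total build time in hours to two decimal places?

8.02 hours

Number of layers: 182 / 0.05 → 3640 (rounded up).
Base layers = 3 × (43.3 + 5) = 144.9 s.
Remaining layers = 3637 × (2.9 + 5) = 28732.3 s.
Total = 144.9 + 28732.3 = 28877.2 s = 8.02 hours.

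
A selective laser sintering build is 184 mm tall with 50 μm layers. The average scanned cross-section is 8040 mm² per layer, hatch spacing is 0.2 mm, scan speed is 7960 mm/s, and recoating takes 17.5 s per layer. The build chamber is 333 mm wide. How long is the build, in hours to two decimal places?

23.05 hours

Number of layers: 184 / 0.05 → 3680 (rounded up).
Hatch length per layer = 8040 / 0.2, so 40200 mm.
Per-layer scan time = 40200 / 7960, so 5.0503 s.
Layer cycle: 5.0503 + 17.5 → 22.5503 s.
3680 layers × 22.5503 s/layer = 82985.104 s, i.e. 23.05 hours.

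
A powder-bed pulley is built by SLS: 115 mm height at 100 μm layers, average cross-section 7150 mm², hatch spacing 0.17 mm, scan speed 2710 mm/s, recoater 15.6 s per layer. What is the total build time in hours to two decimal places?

9.94 hours

Layers = ⌈115/0.1⌉ = 1150.
Hatch length per layer: 7150 / 0.17 → 42058.8 mm.
Scan time per layer: 42058.8 / 2710 → 15.5199 s.
Per-layer time = 15.5199 + 15.6, so 31.1199 s.
Total: 1150 × 31.1199 s = 35787.885 s → 9.94 hours.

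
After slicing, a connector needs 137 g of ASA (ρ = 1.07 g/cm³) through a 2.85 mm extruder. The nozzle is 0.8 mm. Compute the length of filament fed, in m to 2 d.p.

20.07 m

Volume = 137 g / 1.07 g·cm⁻³ = 128.0374 cm³ = 128037.4 mm³.
A = π r² = π × 1.425² = 6.3794 mm².
L = V/A = 128037.4/6.3794 = 20070.45 mm → 20.07 m.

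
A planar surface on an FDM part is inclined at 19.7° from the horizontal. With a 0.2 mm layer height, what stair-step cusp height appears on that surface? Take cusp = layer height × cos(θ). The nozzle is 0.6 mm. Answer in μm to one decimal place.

h_c = t·cos θ = 0.2 × 0.9415 = 0.1883 mm (188.3 μm).

188.3 μm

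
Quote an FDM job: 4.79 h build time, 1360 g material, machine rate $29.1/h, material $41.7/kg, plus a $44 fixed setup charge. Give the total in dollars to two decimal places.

$240.10

Machine-time cost: 29.1 × 4.79 → $139.389.
Material charge = 41.7 × 1360/1000, so $56.712.
Total = 139.389 + 56.712 + 44 = 240.101 ≈ $240.10.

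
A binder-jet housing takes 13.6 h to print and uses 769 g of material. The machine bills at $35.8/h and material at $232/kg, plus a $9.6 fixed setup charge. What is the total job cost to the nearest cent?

$674.89

Machine-time cost: 35.8 × 13.6 → $486.88.
Feedstock cost = 232 × 769/1000, so $178.408.
Total = 486.88 + 178.408 + 9.6 = 674.888 ≈ $674.89.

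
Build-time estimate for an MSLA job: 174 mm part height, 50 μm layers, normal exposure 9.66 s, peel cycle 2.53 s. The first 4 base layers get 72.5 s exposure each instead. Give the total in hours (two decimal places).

Layer count = ceil(174 / 0.05) = 3480.
Base layers = 4 × (72.5 + 2.53), so 300.12 s.
Normal layers = 3476 × (9.66 + 2.53) = 42372.44 s.
Total = 300.12 + 42372.44 = 42672.56 s = 11.85 hours.

11.85 hours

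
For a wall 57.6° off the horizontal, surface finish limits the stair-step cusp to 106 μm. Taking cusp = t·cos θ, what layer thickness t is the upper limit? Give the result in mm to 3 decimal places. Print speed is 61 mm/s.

0.198 mm

t = h_c / cos θ = 0.106 / 0.5358 = 0.198 mm.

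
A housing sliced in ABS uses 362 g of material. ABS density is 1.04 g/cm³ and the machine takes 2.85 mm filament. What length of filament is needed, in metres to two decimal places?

54.56 m

Extruded volume: 362/1.04 = 348.0769 cm³ (348076.9 mm³).
A = π r² = π × 1.425² = 6.3794 mm².
L = V/A = 348076.9/6.3794 = 54562.64 mm → 54.56 m.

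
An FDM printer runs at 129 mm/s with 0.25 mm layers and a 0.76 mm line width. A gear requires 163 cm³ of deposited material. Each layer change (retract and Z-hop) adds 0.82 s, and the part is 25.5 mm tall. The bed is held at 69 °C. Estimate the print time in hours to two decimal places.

1.87 hours

Line area = 0.25 × 0.76, so 0.19 mm².
Total extruded path = 163000/0.19 = 857894.7 mm.
Time extruding = 857894.7 / 129 = 6650.3 s.
Layers = ⌈25.5/0.25⌉ = 102.
Non-print overhead = 102 × 0.82, so 83.64 s.
Total = 6650.3 + 83.64 = 6733.94 s = 1.87 hours.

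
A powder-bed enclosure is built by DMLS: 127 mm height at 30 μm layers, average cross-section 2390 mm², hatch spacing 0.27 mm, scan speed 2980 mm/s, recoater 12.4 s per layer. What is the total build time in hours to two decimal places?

Layer count = ceil(127 / 0.03) = 4234.
Per-layer scan distance = 2390 / 0.27 = 8851.9 mm.
Per-layer scan time = 8851.9 / 2980 = 2.9704 s.
Time per layer: 2.9704 + 12.4 → 15.3704 s.
4234 layers × 15.3704 s/layer = 65078.2736 s, i.e. 18.08 hours.

18.08 hours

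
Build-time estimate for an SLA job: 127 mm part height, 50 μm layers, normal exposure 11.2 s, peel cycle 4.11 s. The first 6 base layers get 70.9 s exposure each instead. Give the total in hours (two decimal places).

Layers = ⌈127/0.05⌉ = 2540.
Bottom layers = 6 × (70.9 + 4.11) = 450.06 s.
Regular layers = 2534 × (11.2 + 4.11), so 38795.54 s.
Sum: 450.06 + 38795.54 = 39245.6 s → 10.90 hours.

10.90 hours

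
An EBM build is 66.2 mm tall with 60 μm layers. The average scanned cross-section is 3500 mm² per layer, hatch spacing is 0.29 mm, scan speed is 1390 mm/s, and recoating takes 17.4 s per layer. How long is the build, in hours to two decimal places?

8.00 hours

Number of layers: 66.2 / 0.06 → 1104 (rounded up).
Per-layer scan distance = 3500 / 0.29, so 12069 mm.
Per-layer scan time = 12069 / 1390 = 8.6827 s.
Time per layer: 8.6827 + 17.4 → 26.0827 s.
Total: 1104 × 26.0827 s = 28795.3008 s → 8.00 hours.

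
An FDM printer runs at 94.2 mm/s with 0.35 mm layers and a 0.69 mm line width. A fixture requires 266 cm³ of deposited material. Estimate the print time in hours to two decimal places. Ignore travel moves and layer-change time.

Line area = 0.35 × 0.69, so 0.2415 mm².
Toolpath length = 266 cm³ / 0.2415 mm² = 266000 / 0.2415 = 1101449.3 mm.
Print-move time: 1101449.3 / 94.2 → 11692.7 s.
11692.7 s = 3.25 hours.

3.25 hours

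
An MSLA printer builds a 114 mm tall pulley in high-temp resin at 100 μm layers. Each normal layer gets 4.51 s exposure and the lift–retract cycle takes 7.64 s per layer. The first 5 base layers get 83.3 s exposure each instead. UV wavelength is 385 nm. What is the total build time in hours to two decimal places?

Number of layers: 114 / 0.1 → 1140 (rounded up).
Base layers: 5 × (83.3 + 7.64) → 454.7 s.
Regular layers = 1135 × (4.51 + 7.64), so 13790.25 s.
Total = 454.7 + 13790.25 = 14244.95 s = 3.96 hours.

3.96 hours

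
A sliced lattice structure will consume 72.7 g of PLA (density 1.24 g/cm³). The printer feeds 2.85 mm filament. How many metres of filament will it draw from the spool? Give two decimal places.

9.19 m

Extruded volume: 72.7/1.24 = 58.629 cm³ (58629 mm³).
Cross-section of 2.85 mm filament: π·(2.85/2)² = 6.3794 mm².
Length = 58629 / 6.3794 = 9190.36 mm = 9.19 m.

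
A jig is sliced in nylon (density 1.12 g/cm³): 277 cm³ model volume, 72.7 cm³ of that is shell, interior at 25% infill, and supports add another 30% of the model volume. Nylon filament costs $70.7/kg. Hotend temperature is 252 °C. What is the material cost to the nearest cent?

$16.38

Volume inside the shell: 277 − 72.7 → 204.3 cm³.
Deposited infill = 0.25 × 204.3, so 51.075 cm³.
Support: 0.30 × 277 → 83.1 cm³.
Total extruded: 72.7 + 51.075 + 83.1 → 206.875 cm³.
Mass: 206.875 × 1.12 → 231.7 g.
Cost = 231.7 g / 1000 × $70.7/kg = $16.38.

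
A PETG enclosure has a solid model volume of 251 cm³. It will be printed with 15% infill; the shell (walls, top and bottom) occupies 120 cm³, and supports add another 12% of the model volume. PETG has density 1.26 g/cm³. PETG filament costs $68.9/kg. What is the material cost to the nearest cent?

Infill region = 251 − 120, so 131 cm³.
Deposited infill = 0.15 × 131 = 19.65 cm³.
Support = 0.12 × 251 = 30.12 cm³.
Deposited volume = 120 + 19.65 + 30.12, so 169.77 cm³.
Mass: 169.77 × 1.26 → 213.9102 g.
Cost = 213.9102 g / 1000 × $68.9/kg = $14.74.

$14.74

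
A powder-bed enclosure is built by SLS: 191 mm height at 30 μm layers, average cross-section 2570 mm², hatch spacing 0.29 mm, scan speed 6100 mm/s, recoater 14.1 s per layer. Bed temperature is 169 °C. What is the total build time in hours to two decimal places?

27.51 hours

Number of layers: 191 / 0.03 → 6367 (rounded up).
Per-layer scan distance = 2570 / 0.29 = 8862.1 mm.
Per-layer scan time = 8862.1 / 6100, so 1.4528 s.
Per-layer time = 1.4528 + 14.1, so 15.5528 s.
Build time = 6367 × 15.5528 = 99024.6776 s = 27.51 hours.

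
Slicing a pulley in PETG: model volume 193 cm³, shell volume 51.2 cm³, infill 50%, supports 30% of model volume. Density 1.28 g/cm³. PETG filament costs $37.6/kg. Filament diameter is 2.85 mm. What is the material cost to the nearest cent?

$8.66

Infill region = 193 − 51.2 = 141.8 cm³.
Infill deposited: 0.50 × 141.8 → 70.9 cm³.
Support: 0.30 × 193 → 57.9 cm³.
Deposited volume: 51.2 + 70.9 + 57.9 → 180 cm³.
Mass = 180 × 1.28, so 230.4 g.
Cost = 230.4 g / 1000 × $37.6/kg = $8.66.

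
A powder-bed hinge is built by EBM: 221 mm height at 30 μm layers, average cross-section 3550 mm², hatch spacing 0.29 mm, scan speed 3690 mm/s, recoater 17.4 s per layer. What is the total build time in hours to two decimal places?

42.40 hours

Layer count = ceil(221 / 0.03) = 7367.
Hatch length per layer: 3550 / 0.29 → 12241.4 mm.
Per-layer scan time = 12241.4 / 3690 = 3.3175 s.
Time per layer = 3.3175 + 17.4 = 20.7175 s.
7367 layers × 20.7175 s/layer = 152625.8225 s, i.e. 42.40 hours.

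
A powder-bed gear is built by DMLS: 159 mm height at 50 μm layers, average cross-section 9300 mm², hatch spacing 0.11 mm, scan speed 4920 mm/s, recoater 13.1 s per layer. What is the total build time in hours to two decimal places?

Layers = ⌈159/0.05⌉ = 3180.
Scan path per layer = 9300 / 0.11, so 84545.5 mm.
Per-layer scan time = 84545.5 / 4920, so 17.184 s.
Time per layer = 17.184 + 13.1 = 30.284 s.
Build time = 3180 × 30.284 = 96303.12 s = 26.75 hours.

26.75 hours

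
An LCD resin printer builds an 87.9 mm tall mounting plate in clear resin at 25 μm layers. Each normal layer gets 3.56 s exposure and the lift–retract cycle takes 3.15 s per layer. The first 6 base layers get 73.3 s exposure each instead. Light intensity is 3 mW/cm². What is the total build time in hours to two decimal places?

Layer count = ceil(87.9 / 0.025) = 3516.
Base layers = 6 × (73.3 + 3.15) = 458.7 s.
Remaining layers = 3510 × (3.56 + 3.15) = 23552.1 s.
Total = 458.7 + 23552.1 = 24010.8 s = 6.67 hours.

6.67 hours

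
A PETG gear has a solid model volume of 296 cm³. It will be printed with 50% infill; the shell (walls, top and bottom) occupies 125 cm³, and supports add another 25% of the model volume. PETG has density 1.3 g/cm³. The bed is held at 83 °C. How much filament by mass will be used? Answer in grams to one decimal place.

Volume inside the shell: 296 − 125 → 171 cm³.
Infill deposited: 0.50 × 171 → 85.5 cm³.
Support = 0.25 × 296 = 74 cm³.
Total extruded: 125 + 85.5 + 74 → 284.5 cm³.
Mass = 284.5 × 1.3, so 369.85 g.

369.9 g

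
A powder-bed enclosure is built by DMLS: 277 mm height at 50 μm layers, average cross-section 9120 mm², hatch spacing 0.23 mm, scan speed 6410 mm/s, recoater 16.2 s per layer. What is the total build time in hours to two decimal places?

34.45 hours

Number of layers: 277 / 0.05 → 5540 (rounded up).
Hatch length per layer: 9120 / 0.23 → 39652.2 mm.
Scan time per layer: 39652.2 / 6410 → 6.186 s.
Layer cycle: 6.186 + 16.2 → 22.386 s.
Build time = 5540 × 22.386 = 124018.44 s = 34.45 hours.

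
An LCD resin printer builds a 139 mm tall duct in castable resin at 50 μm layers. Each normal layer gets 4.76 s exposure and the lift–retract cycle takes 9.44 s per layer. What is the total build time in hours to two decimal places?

10.97 hours

Layers = ⌈139/0.05⌉ = 2780.
Each layer takes = 4.76 + 9.44, so 14.2 s.
Total = 2780 × 14.2 = 39476 s = 10.97 hours.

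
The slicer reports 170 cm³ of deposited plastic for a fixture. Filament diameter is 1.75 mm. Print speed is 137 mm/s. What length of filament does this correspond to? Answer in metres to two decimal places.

70.68 m

Cross-section of 1.75 mm filament: π·(1.75/2)² = 2.4053 mm².
L = 170000 mm³ / 2.4053 mm² = 70677.25 mm, i.e. 70.68 m.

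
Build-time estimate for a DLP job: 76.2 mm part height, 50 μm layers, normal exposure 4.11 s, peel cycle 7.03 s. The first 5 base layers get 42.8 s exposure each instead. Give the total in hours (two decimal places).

4.77 hours

Layers = ⌈76.2/0.05⌉ = 1524.
Bottom layers = 5 × (42.8 + 7.03) = 249.15 s.
Regular layers: 1519 × (4.11 + 7.03) → 16921.66 s.
Sum: 249.15 + 16921.66 = 17170.81 s → 4.77 hours.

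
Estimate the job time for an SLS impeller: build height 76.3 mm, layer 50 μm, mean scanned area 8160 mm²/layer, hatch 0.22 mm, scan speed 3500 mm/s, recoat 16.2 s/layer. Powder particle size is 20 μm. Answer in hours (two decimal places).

Layer count = ceil(76.3 / 0.05) = 1526.
Hatch length per layer = 8160 / 0.22, so 37090.9 mm.
Per-layer scan time = 37090.9 / 3500 = 10.5974 s.
Per-layer time = 10.5974 + 16.2, so 26.7974 s.
Build time = 1526 × 26.7974 = 40892.8324 s = 11.36 hours.

11.36 hours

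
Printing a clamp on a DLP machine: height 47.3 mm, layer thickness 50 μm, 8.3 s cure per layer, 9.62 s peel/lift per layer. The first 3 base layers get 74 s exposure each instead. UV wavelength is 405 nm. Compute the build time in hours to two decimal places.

Number of layers: 47.3 / 0.05 → 946 (rounded up).
Bottom layers: 3 × (74 + 9.62) → 250.86 s.
Remaining layers: 943 × (8.3 + 9.62) → 16898.56 s.
Total = 250.86 + 16898.56 = 17149.42 s = 4.76 hours.

4.76 hours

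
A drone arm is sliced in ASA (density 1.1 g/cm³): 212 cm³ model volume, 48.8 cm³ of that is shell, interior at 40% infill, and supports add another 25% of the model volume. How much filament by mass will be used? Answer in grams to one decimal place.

Infill region: 212 − 48.8 → 163.2 cm³.
Infill volume = 0.40 × 163.2 = 65.28 cm³.
Support = 0.25 × 212, so 53 cm³.
Total extruded = 48.8 + 65.28 + 53 = 167.08 cm³.
Mass: 167.08 × 1.1 → 183.788 g.

183.8 g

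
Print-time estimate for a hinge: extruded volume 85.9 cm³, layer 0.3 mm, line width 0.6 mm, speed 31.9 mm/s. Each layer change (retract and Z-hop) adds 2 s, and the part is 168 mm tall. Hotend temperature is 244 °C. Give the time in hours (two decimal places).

4.47 hours

Extrusion cross-section: 0.3 × 0.6 → 0.18 mm².
Toolpath length = 85.9 cm³ / 0.18 mm² = 85900 / 0.18 = 477222.2 mm.
Time extruding = 477222.2 / 31.9 = 14959.9 s.
Number of layers: 168 / 0.3 → 560 (rounded up).
Non-print overhead: 560 × 2 → 1120 s.
Altogether 14959.9 + 1120 = 16079.9 s, i.e. 4.47 hours.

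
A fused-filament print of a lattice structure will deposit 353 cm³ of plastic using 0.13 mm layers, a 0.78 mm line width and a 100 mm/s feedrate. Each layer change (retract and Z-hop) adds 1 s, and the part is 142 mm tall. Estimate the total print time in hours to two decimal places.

9.97 hours

Line area: 0.13 × 0.78 → 0.1014 mm².
Toolpath length = 353 cm³ / 0.1014 mm² = 353000 / 0.1014 = 3481262.3 mm.
Time extruding: 3481262.3 / 100 → 34812.6 s.
Number of layers: 142 / 0.13 → 1093 (rounded up).
Non-print overhead = 1093 × 1, so 1093 s.
Total = 34812.6 + 1093 = 35905.6 s = 9.97 hours.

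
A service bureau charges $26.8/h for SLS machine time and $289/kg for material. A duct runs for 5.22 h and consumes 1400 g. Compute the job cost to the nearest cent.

Time charge = 26.8 × 5.22 = $139.896.
Feedstock cost: 289 × 1400/1000 → $404.60.
Job cost: 139.896 + 404.60 = 544.496 ≈ $544.50.

$544.50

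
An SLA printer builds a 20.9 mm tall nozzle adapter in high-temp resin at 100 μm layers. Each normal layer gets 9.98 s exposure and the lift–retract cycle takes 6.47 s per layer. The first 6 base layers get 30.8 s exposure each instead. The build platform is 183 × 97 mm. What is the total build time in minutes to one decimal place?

Layers = ⌈20.9/0.1⌉ = 209.
Burn-in layers = 6 × (30.8 + 6.47) = 223.62 s.
Normal layers: 203 × (9.98 + 6.47) → 3339.35 s.
Sum: 223.62 + 3339.35 = 3562.97 s → 59.4 minutes.

59.4 minutes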